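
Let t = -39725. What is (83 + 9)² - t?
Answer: 48189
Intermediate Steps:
(83 + 9)² - t = (83 + 9)² - 1*(-39725) = 92² + 39725 = 8464 + 39725 = 48189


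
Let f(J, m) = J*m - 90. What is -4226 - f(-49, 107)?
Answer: 1107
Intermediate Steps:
f(J, m) = -90 + J*m
-4226 - f(-49, 107) = -4226 - (-90 - 49*107) = -4226 - (-90 - 5243) = -4226 - 1*(-5333) = -4226 + 5333 = 1107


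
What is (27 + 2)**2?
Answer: 841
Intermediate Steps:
(27 + 2)**2 = 29**2 = 841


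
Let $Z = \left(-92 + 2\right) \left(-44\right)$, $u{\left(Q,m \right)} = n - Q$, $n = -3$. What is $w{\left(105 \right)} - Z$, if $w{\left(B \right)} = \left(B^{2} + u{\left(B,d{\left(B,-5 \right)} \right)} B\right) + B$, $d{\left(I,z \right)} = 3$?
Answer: $-4170$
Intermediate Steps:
$u{\left(Q,m \right)} = -3 - Q$
$Z = 3960$ ($Z = \left(-90\right) \left(-44\right) = 3960$)
$w{\left(B \right)} = B + B^{2} + B \left(-3 - B\right)$ ($w{\left(B \right)} = \left(B^{2} + \left(-3 - B\right) B\right) + B = \left(B^{2} + B \left(-3 - B\right)\right) + B = B + B^{2} + B \left(-3 - B\right)$)
$w{\left(105 \right)} - Z = \left(-2\right) 105 - 3960 = -210 - 3960 = -4170$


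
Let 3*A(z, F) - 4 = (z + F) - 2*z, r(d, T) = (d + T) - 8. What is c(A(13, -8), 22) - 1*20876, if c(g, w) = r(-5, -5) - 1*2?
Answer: -20896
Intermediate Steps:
r(d, T) = -8 + T + d (r(d, T) = (T + d) - 8 = -8 + T + d)
A(z, F) = 4/3 - z/3 + F/3 (A(z, F) = 4/3 + ((z + F) - 2*z)/3 = 4/3 + ((F + z) - 2*z)/3 = 4/3 + (F - z)/3 = 4/3 + (-z/3 + F/3) = 4/3 - z/3 + F/3)
c(g, w) = -20 (c(g, w) = (-8 - 5 - 5) - 1*2 = -18 - 2 = -20)
c(A(13, -8), 22) - 1*20876 = -20 - 1*20876 = -20 - 20876 = -20896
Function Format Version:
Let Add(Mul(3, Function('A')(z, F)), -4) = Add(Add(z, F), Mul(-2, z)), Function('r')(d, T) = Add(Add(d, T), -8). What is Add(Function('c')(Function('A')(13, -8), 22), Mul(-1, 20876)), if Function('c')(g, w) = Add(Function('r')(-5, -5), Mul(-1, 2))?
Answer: -20896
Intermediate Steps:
Function('r')(d, T) = Add(-8, T, d) (Function('r')(d, T) = Add(Add(T, d), -8) = Add(-8, T, d))
Function('A')(z, F) = Add(Rational(4, 3), Mul(Rational(-1, 3), z), Mul(Rational(1, 3), F)) (Function('A')(z, F) = Add(Rational(4, 3), Mul(Rational(1, 3), Add(Add(z, F), Mul(-2, z)))) = Add(Rational(4, 3), Mul(Rational(1, 3), Add(Add(F, z), Mul(-2, z)))) = Add(Rational(4, 3), Mul(Rational(1, 3), Add(F, Mul(-1, z)))) = Add(Rational(4, 3), Add(Mul(Rational(-1, 3), z), Mul(Rational(1, 3), F))) = Add(Rational(4, 3), Mul(Rational(-1, 3), z), Mul(Rational(1, 3), F)))
Function('c')(g, w) = -20 (Function('c')(g, w) = Add(Add(-8, -5, -5), Mul(-1, 2)) = Add(-18, -2) = -20)
Add(Function('c')(Function('A')(13, -8), 22), Mul(-1, 20876)) = Add(-20, Mul(-1, 20876)) = Add(-20, -20876) = -20896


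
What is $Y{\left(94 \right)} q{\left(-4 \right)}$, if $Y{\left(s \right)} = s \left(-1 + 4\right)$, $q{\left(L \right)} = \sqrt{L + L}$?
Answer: $564 i \sqrt{2} \approx 797.62 i$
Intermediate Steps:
$q{\left(L \right)} = \sqrt{2} \sqrt{L}$ ($q{\left(L \right)} = \sqrt{2 L} = \sqrt{2} \sqrt{L}$)
$Y{\left(s \right)} = 3 s$ ($Y{\left(s \right)} = s 3 = 3 s$)
$Y{\left(94 \right)} q{\left(-4 \right)} = 3 \cdot 94 \sqrt{2} \sqrt{-4} = 282 \sqrt{2} \cdot 2 i = 282 \cdot 2 i \sqrt{2} = 564 i \sqrt{2}$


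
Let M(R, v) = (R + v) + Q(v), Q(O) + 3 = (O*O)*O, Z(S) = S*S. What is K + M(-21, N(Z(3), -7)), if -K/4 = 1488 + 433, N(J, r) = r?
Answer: -8058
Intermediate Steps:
Z(S) = S**2
Q(O) = -3 + O**3 (Q(O) = -3 + (O*O)*O = -3 + O**2*O = -3 + O**3)
M(R, v) = -3 + R + v + v**3 (M(R, v) = (R + v) + (-3 + v**3) = -3 + R + v + v**3)
K = -7684 (K = -4*(1488 + 433) = -4*1921 = -7684)
K + M(-21, N(Z(3), -7)) = -7684 + (-3 - 21 - 7 + (-7)**3) = -7684 + (-3 - 21 - 7 - 343) = -7684 - 374 = -8058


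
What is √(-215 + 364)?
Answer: √149 ≈ 12.207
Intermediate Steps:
√(-215 + 364) = √149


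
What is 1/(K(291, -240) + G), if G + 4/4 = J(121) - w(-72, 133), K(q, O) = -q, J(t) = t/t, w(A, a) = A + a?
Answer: -1/352 ≈ -0.0028409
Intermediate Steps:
J(t) = 1
G = -61 (G = -1 + (1 - (-72 + 133)) = -1 + (1 - 1*61) = -1 + (1 - 61) = -1 - 60 = -61)
1/(K(291, -240) + G) = 1/(-1*291 - 61) = 1/(-291 - 61) = 1/(-352) = -1/352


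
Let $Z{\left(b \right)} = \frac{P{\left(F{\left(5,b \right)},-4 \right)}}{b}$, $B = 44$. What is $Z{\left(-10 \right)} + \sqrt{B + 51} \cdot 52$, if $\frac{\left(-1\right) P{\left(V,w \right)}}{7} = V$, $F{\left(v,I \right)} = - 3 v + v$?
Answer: $-7 + 52 \sqrt{95} \approx 499.83$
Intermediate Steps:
$F{\left(v,I \right)} = - 2 v$
$P{\left(V,w \right)} = - 7 V$
$Z{\left(b \right)} = \frac{70}{b}$ ($Z{\left(b \right)} = \frac{\left(-7\right) \left(\left(-2\right) 5\right)}{b} = \frac{\left(-7\right) \left(-10\right)}{b} = \frac{70}{b}$)
$Z{\left(-10 \right)} + \sqrt{B + 51} \cdot 52 = \frac{70}{-10} + \sqrt{44 + 51} \cdot 52 = 70 \left(- \frac{1}{10}\right) + \sqrt{95} \cdot 52 = -7 + 52 \sqrt{95}$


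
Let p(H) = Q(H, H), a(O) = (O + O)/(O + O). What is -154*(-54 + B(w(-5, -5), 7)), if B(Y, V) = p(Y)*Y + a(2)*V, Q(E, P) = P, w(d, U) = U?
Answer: 3388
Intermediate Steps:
a(O) = 1 (a(O) = (2*O)/((2*O)) = (2*O)*(1/(2*O)) = 1)
p(H) = H
B(Y, V) = V + Y² (B(Y, V) = Y*Y + 1*V = Y² + V = V + Y²)
-154*(-54 + B(w(-5, -5), 7)) = -154*(-54 + (7 + (-5)²)) = -154*(-54 + (7 + 25)) = -154*(-54 + 32) = -154*(-22) = 3388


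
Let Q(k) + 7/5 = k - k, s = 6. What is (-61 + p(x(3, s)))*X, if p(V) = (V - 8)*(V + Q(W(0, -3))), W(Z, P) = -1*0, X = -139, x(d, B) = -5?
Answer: -15429/5 ≈ -3085.8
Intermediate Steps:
W(Z, P) = 0
Q(k) = -7/5 (Q(k) = -7/5 + (k - k) = -7/5 + 0 = -7/5)
p(V) = (-8 + V)*(-7/5 + V) (p(V) = (V - 8)*(V - 7/5) = (-8 + V)*(-7/5 + V))
(-61 + p(x(3, s)))*X = (-61 + (56/5 + (-5)² - 47/5*(-5)))*(-139) = (-61 + (56/5 + 25 + 47))*(-139) = (-61 + 416/5)*(-139) = (111/5)*(-139) = -15429/5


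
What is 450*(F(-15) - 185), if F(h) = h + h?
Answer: -96750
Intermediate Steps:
F(h) = 2*h
450*(F(-15) - 185) = 450*(2*(-15) - 185) = 450*(-30 - 185) = 450*(-215) = -96750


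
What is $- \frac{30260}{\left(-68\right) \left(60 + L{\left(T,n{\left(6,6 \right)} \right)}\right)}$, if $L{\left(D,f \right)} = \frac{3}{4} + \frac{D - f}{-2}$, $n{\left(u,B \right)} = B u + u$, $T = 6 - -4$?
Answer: $\frac{1780}{307} \approx 5.798$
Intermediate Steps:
$T = 10$ ($T = 6 + 4 = 10$)
$n{\left(u,B \right)} = u + B u$
$L{\left(D,f \right)} = \frac{3}{4} + \frac{f}{2} - \frac{D}{2}$ ($L{\left(D,f \right)} = 3 \cdot \frac{1}{4} + \left(D - f\right) \left(- \frac{1}{2}\right) = \frac{3}{4} - \left(\frac{D}{2} - \frac{f}{2}\right) = \frac{3}{4} + \frac{f}{2} - \frac{D}{2}$)
$- \frac{30260}{\left(-68\right) \left(60 + L{\left(T,n{\left(6,6 \right)} \right)}\right)} = - \frac{30260}{\left(-68\right) \left(60 + \left(\frac{3}{4} + \frac{6 \left(1 + 6\right)}{2} - 5\right)\right)} = - \frac{30260}{\left(-68\right) \left(60 + \left(\frac{3}{4} + \frac{6 \cdot 7}{2} - 5\right)\right)} = - \frac{30260}{\left(-68\right) \left(60 + \left(\frac{3}{4} + \frac{1}{2} \cdot 42 - 5\right)\right)} = - \frac{30260}{\left(-68\right) \left(60 + \left(\frac{3}{4} + 21 - 5\right)\right)} = - \frac{30260}{\left(-68\right) \left(60 + \frac{67}{4}\right)} = - \frac{30260}{\left(-68\right) \frac{307}{4}} = - \frac{30260}{-5219} = \left(-30260\right) \left(- \frac{1}{5219}\right) = \frac{1780}{307}$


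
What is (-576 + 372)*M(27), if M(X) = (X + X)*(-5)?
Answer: 55080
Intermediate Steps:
M(X) = -10*X (M(X) = (2*X)*(-5) = -10*X)
(-576 + 372)*M(27) = (-576 + 372)*(-10*27) = -204*(-270) = 55080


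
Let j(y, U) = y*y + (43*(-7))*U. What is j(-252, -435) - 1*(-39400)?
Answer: 233839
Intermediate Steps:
j(y, U) = y² - 301*U
j(-252, -435) - 1*(-39400) = ((-252)² - 301*(-435)) - 1*(-39400) = (63504 + 130935) + 39400 = 194439 + 39400 = 233839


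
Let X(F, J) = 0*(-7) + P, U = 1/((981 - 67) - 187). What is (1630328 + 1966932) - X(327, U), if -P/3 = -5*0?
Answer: 3597260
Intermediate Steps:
P = 0 (P = -(-15)*0 = -3*0 = 0)
U = 1/727 (U = 1/(914 - 187) = 1/727 ≈ 0.0013755)
X(F, J) = 0 (X(F, J) = 0*(-7) + 0 = 0 + 0 = 0)
(1630328 + 1966932) - X(327, U) = (1630328 + 1966932) - 1*0 = 3597260 + 0 = 3597260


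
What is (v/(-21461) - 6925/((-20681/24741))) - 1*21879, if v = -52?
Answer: -6033719886802/443834941 ≈ -13595.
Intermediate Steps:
(v/(-21461) - 6925/((-20681/24741))) - 1*21879 = (-52/(-21461) - 6925/((-20681/24741))) - 1*21879 = (-52*(-1/21461) - 6925/((-20681*1/24741))) - 21879 = (52/21461 - 6925/(-20681/24741)) - 21879 = (52/21461 - 6925*(-24741/20681)) - 21879 = (52/21461 + 171331425/20681) - 21879 = 3676944787337/443834941 - 21879 = -6033719886802/443834941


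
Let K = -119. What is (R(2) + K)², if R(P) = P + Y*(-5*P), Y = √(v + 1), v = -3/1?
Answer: 13489 + 2340*I*√2 ≈ 13489.0 + 3309.3*I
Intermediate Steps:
v = -3 (v = -3*1 = -3)
Y = I*√2 (Y = √(-3 + 1) = √(-2) = I*√2 ≈ 1.4142*I)
R(P) = P - 5*I*P*√2 (R(P) = P + (I*√2)*(-5*P) = P - 5*I*P*√2)
(R(2) + K)² = (2*(1 - 5*I*√2) - 119)² = ((2 - 10*I*√2) - 119)² = (-117 - 10*I*√2)²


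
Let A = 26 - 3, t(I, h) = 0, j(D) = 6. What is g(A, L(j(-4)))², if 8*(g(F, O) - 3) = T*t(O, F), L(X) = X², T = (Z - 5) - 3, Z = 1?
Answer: 9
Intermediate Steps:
T = -7 (T = (1 - 5) - 3 = -4 - 3 = -7)
A = 23
g(F, O) = 3 (g(F, O) = 3 + (-7*0)/8 = 3 + (⅛)*0 = 3 + 0 = 3)
g(A, L(j(-4)))² = 3² = 9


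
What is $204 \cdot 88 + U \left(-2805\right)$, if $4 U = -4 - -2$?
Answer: $\frac{38709}{2} \approx 19355.0$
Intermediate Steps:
$U = - \frac{1}{2}$ ($U = \frac{-4 - -2}{4} = \frac{-4 + 2}{4} = \frac{1}{4} \left(-2\right) = - \frac{1}{2} \approx -0.5$)
$204 \cdot 88 + U \left(-2805\right) = 204 \cdot 88 - - \frac{2805}{2} = 17952 + \frac{2805}{2} = \frac{38709}{2}$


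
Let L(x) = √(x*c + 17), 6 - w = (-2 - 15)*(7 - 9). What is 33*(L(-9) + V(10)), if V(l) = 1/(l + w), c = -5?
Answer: -11/6 + 33*√62 ≈ 258.01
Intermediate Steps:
w = -28 (w = 6 - (-2 - 15)*(7 - 9) = 6 - (-17)*(-2) = 6 - 1*34 = 6 - 34 = -28)
L(x) = √(17 - 5*x) (L(x) = √(x*(-5) + 17) = √(-5*x + 17) = √(17 - 5*x))
V(l) = 1/(-28 + l) (V(l) = 1/(l - 28) = 1/(-28 + l))
33*(L(-9) + V(10)) = 33*(√(17 - 5*(-9)) + 1/(-28 + 10)) = 33*(√(17 + 45) + 1/(-18)) = 33*(√62 - 1/18) = 33*(-1/18 + √62) = -11/6 + 33*√62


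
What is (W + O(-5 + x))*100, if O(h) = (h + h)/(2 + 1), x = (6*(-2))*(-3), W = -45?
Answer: -7300/3 ≈ -2433.3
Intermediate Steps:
x = 36 (x = -12*(-3) = 36)
O(h) = 2*h/3 (O(h) = (2*h)/3 = (2*h)*(⅓) = 2*h/3)
(W + O(-5 + x))*100 = (-45 + 2*(-5 + 36)/3)*100 = (-45 + (⅔)*31)*100 = (-45 + 62/3)*100 = -73/3*100 = -7300/3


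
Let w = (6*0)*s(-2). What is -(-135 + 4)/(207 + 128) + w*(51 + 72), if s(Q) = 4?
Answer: 131/335 ≈ 0.39104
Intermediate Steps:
w = 0 (w = (6*0)*4 = 0*4 = 0)
-(-135 + 4)/(207 + 128) + w*(51 + 72) = -(-135 + 4)/(207 + 128) + 0*(51 + 72) = -(-131)/335 + 0*123 = -(-131)/335 + 0 = -1*(-131/335) + 0 = 131/335 + 0 = 131/335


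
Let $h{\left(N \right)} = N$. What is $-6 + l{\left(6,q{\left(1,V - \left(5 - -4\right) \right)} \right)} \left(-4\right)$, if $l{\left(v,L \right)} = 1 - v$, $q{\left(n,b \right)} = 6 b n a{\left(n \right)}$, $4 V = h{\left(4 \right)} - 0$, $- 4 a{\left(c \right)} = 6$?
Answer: $14$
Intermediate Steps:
$a{\left(c \right)} = - \frac{3}{2}$ ($a{\left(c \right)} = \left(- \frac{1}{4}\right) 6 = - \frac{3}{2}$)
$V = 1$ ($V = \frac{4 - 0}{4} = \frac{4 + 0}{4} = \frac{1}{4} \cdot 4 = 1$)
$q{\left(n,b \right)} = - 9 b n$ ($q{\left(n,b \right)} = 6 b n \left(- \frac{3}{2}\right) = - 9 b n$)
$-6 + l{\left(6,q{\left(1,V - \left(5 - -4\right) \right)} \right)} \left(-4\right) = -6 + \left(1 - 6\right) \left(-4\right) = -6 - -20 = -6 + 20 = 14$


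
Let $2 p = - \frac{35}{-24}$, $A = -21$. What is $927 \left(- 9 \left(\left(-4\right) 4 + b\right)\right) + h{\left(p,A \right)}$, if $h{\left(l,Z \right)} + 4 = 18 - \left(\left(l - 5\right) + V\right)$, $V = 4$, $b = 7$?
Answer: $\frac{3604861}{48} \approx 75101.0$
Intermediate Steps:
$p = \frac{35}{48}$ ($p = \frac{\left(-35\right) \frac{1}{-24}}{2} = \frac{\left(-35\right) \left(- \frac{1}{24}\right)}{2} = \frac{1}{2} \cdot \frac{35}{24} = \frac{35}{48} \approx 0.72917$)
$h{\left(l,Z \right)} = 15 - l$ ($h{\left(l,Z \right)} = -4 - \left(-19 + l\right) = 15 - l$)
$927 \left(- 9 \left(\left(-4\right) 4 + b\right)\right) + h{\left(p,A \right)} = 927 \left(- 9 \left(\left(-4\right) 4 + 7\right)\right) + \left(15 - \frac{35}{48}\right) = 927 \left(- 9 \left(-16 + 7\right)\right) + \left(15 - \frac{35}{48}\right) = 927 \left(\left(-9\right) \left(-9\right)\right) + \frac{685}{48} = 927 \cdot 81 + \frac{685}{48} = 75087 + \frac{685}{48} = \frac{3604861}{48}$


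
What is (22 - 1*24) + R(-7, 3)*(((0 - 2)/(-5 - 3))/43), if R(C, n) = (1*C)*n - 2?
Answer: -367/172 ≈ -2.1337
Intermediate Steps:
R(C, n) = -2 + C*n (R(C, n) = C*n - 2 = -2 + C*n)
(22 - 1*24) + R(-7, 3)*(((0 - 2)/(-5 - 3))/43) = (22 - 1*24) + (-2 - 7*3)*(((0 - 2)/(-5 - 3))/43) = (22 - 24) + (-2 - 21)*((-2/(-8))*(1/43)) = -2 - 23*(-⅛*(-2))/43 = -2 - 23/(4*43) = -2 - 23*1/172 = -2 - 23/172 = -367/172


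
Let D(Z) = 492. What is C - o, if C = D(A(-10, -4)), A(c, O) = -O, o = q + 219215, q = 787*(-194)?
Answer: -66045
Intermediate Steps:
q = -152678
o = 66537 (o = -152678 + 219215 = 66537)
C = 492
C - o = 492 - 1*66537 = 492 - 66537 = -66045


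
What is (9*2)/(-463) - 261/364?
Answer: -127395/168532 ≈ -0.75591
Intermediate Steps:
(9*2)/(-463) - 261/364 = 18*(-1/463) - 261*1/364 = -18/463 - 261/364 = -127395/168532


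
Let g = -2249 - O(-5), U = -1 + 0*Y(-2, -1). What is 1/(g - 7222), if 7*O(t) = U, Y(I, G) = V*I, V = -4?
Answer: -7/66296 ≈ -0.00010559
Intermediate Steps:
Y(I, G) = -4*I
U = -1 (U = -1 + 0*(-4*(-2)) = -1 + 0*8 = -1 + 0 = -1)
O(t) = -⅐ (O(t) = (⅐)*(-1) = -⅐)
g = -15742/7 (g = -2249 - 1*(-⅐) = -2249 + ⅐ = -15742/7 ≈ -2248.9)
1/(g - 7222) = 1/(-15742/7 - 7222) = 1/(-66296/7) = -7/66296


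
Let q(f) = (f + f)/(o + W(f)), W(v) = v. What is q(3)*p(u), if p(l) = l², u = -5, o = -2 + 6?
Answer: 150/7 ≈ 21.429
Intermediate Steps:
o = 4
q(f) = 2*f/(4 + f) (q(f) = (f + f)/(4 + f) = (2*f)/(4 + f) = 2*f/(4 + f))
q(3)*p(u) = (2*3/(4 + 3))*(-5)² = (2*3/7)*25 = (2*3*(⅐))*25 = (6/7)*25 = 150/7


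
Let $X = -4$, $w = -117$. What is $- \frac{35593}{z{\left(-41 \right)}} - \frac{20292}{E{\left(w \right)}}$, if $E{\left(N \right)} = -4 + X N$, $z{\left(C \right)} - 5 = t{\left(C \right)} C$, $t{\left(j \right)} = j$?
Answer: $- \frac{6340933}{97788} \approx -64.844$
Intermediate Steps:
$z{\left(C \right)} = 5 + C^{2}$ ($z{\left(C \right)} = 5 + C C = 5 + C^{2}$)
$E{\left(N \right)} = -4 - 4 N$
$- \frac{35593}{z{\left(-41 \right)}} - \frac{20292}{E{\left(w \right)}} = - \frac{35593}{5 + \left(-41\right)^{2}} - \frac{20292}{-4 - -468} = - \frac{35593}{5 + 1681} - \frac{20292}{-4 + 468} = - \frac{35593}{1686} - \frac{20292}{464} = \left(-35593\right) \frac{1}{1686} - \frac{5073}{116} = - \frac{35593}{1686} - \frac{5073}{116} = - \frac{6340933}{97788}$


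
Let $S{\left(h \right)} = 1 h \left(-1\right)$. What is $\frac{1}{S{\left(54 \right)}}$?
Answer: $- \frac{1}{54} \approx -0.018519$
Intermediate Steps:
$S{\left(h \right)} = - h$ ($S{\left(h \right)} = h \left(-1\right) = - h$)
$\frac{1}{S{\left(54 \right)}} = \frac{1}{\left(-1\right) 54} = \frac{1}{-54} = - \frac{1}{54}$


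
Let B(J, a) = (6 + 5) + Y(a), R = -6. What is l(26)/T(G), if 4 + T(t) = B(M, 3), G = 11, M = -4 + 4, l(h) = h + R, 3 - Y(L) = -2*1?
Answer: 5/3 ≈ 1.6667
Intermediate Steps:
Y(L) = 5 (Y(L) = 3 - (-2) = 3 - 1*(-2) = 3 + 2 = 5)
l(h) = -6 + h (l(h) = h - 6 = -6 + h)
M = 0
B(J, a) = 16 (B(J, a) = (6 + 5) + 5 = 11 + 5 = 16)
T(t) = 12 (T(t) = -4 + 16 = 12)
l(26)/T(G) = (-6 + 26)/12 = 20*(1/12) = 5/3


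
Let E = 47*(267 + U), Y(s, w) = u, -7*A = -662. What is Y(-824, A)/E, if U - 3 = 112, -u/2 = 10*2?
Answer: -20/8977 ≈ -0.0022279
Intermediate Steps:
A = 662/7 (A = -⅐*(-662) = 662/7 ≈ 94.571)
u = -40 (u = -20*2 = -2*20 = -40)
Y(s, w) = -40
U = 115 (U = 3 + 112 = 115)
E = 17954 (E = 47*(267 + 115) = 47*382 = 17954)
Y(-824, A)/E = -40/17954 = -40*1/17954 = -20/8977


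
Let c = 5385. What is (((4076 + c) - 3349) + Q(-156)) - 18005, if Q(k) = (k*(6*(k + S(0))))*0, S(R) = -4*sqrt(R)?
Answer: -11893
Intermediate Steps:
Q(k) = 0 (Q(k) = (k*(6*(k - 4*sqrt(0))))*0 = (k*(6*(k - 4*0)))*0 = (k*(6*(k + 0)))*0 = (k*(6*k))*0 = (6*k**2)*0 = 0)
(((4076 + c) - 3349) + Q(-156)) - 18005 = (((4076 + 5385) - 3349) + 0) - 18005 = ((9461 - 3349) + 0) - 18005 = (6112 + 0) - 18005 = 6112 - 18005 = -11893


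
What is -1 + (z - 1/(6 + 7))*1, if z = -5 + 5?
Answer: -14/13 ≈ -1.0769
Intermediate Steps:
z = 0
-1 + (z - 1/(6 + 7))*1 = -1 + (0 - 1/(6 + 7))*1 = -1 + (0 - 1/13)*1 = -1 - 1/13*1 = -1 - 1/13 = -14/13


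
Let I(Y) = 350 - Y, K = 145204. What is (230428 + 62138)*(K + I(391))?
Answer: 42469758258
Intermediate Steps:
(230428 + 62138)*(K + I(391)) = (230428 + 62138)*(145204 + (350 - 1*391)) = 292566*(145204 + (350 - 391)) = 292566*(145204 - 41) = 292566*145163 = 42469758258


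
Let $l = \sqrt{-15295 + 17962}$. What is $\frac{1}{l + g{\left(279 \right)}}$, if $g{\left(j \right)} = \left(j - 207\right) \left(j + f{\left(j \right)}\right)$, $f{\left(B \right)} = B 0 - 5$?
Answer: $\frac{6576}{129730439} - \frac{\sqrt{2667}}{389191317} \approx 5.0557 \cdot 10^{-5}$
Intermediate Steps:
$f{\left(B \right)} = -5$ ($f{\left(B \right)} = 0 - 5 = -5$)
$g{\left(j \right)} = \left(-207 + j\right) \left(-5 + j\right)$ ($g{\left(j \right)} = \left(j - 207\right) \left(j - 5\right) = \left(-207 + j\right) \left(-5 + j\right)$)
$l = \sqrt{2667} \approx 51.643$
$\frac{1}{l + g{\left(279 \right)}} = \frac{1}{\sqrt{2667} + \left(1035 + 279^{2} - 59148\right)} = \frac{1}{\sqrt{2667} + \left(1035 + 77841 - 59148\right)} = \frac{1}{\sqrt{2667} + 19728} = \frac{1}{19728 + \sqrt{2667}}$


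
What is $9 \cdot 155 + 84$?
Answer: $1479$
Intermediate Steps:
$9 \cdot 155 + 84 = 1395 + 84 = 1479$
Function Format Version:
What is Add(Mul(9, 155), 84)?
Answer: 1479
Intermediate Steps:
Add(Mul(9, 155), 84) = Add(1395, 84) = 1479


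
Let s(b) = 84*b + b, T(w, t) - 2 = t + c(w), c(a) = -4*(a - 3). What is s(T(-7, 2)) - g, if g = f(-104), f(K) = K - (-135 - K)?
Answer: 3813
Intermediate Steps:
c(a) = 12 - 4*a (c(a) = -4*(-3 + a) = 12 - 4*a)
T(w, t) = 14 + t - 4*w (T(w, t) = 2 + (t + (12 - 4*w)) = 2 + (12 + t - 4*w) = 14 + t - 4*w)
s(b) = 85*b
f(K) = 135 + 2*K (f(K) = K + (135 + K) = 135 + 2*K)
g = -73 (g = 135 + 2*(-104) = 135 - 208 = -73)
s(T(-7, 2)) - g = 85*(14 + 2 - 4*(-7)) - 1*(-73) = 85*(14 + 2 + 28) + 73 = 85*44 + 73 = 3740 + 73 = 3813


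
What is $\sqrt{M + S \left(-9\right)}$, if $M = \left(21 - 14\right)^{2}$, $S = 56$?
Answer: $i \sqrt{455} \approx 21.331 i$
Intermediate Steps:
$M = 49$ ($M = 7^{2} = 49$)
$\sqrt{M + S \left(-9\right)} = \sqrt{49 + 56 \left(-9\right)} = \sqrt{49 - 504} = \sqrt{-455} = i \sqrt{455}$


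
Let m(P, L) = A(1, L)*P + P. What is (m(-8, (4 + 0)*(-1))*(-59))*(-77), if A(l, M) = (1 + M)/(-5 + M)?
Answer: -145376/3 ≈ -48459.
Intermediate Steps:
A(l, M) = (1 + M)/(-5 + M)
m(P, L) = P + P*(1 + L)/(-5 + L) (m(P, L) = ((1 + L)/(-5 + L))*P + P = P*(1 + L)/(-5 + L) + P = P + P*(1 + L)/(-5 + L))
(m(-8, (4 + 0)*(-1))*(-59))*(-77) = ((2*(-8)*(-2 + (4 + 0)*(-1))/(-5 + (4 + 0)*(-1)))*(-59))*(-77) = ((2*(-8)*(-2 + 4*(-1))/(-5 + 4*(-1)))*(-59))*(-77) = ((2*(-8)*(-2 - 4)/(-5 - 4))*(-59))*(-77) = ((2*(-8)*(-6)/(-9))*(-59))*(-77) = ((2*(-8)*(-⅑)*(-6))*(-59))*(-77) = -32/3*(-59)*(-77) = (1888/3)*(-77) = -145376/3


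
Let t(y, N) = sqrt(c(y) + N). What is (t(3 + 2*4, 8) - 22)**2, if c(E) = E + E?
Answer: (22 - sqrt(30))**2 ≈ 273.00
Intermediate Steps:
c(E) = 2*E
t(y, N) = sqrt(N + 2*y) (t(y, N) = sqrt(2*y + N) = sqrt(N + 2*y))
(t(3 + 2*4, 8) - 22)**2 = (sqrt(8 + 2*(3 + 2*4)) - 22)**2 = (sqrt(8 + 2*(3 + 8)) - 22)**2 = (sqrt(8 + 2*11) - 22)**2 = (sqrt(8 + 22) - 22)**2 = (sqrt(30) - 22)**2 = (-22 + sqrt(30))**2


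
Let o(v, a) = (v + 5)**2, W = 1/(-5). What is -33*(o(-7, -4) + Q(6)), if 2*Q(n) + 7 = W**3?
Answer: -2046/125 ≈ -16.368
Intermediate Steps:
W = -1/5 ≈ -0.20000
o(v, a) = (5 + v)**2
Q(n) = -438/125 (Q(n) = -7/2 + (-1/5)**3/2 = -7/2 + (1/2)*(-1/125) = -7/2 - 1/250 = -438/125)
-33*(o(-7, -4) + Q(6)) = -33*((5 - 7)**2 - 438/125) = -33*((-2)**2 - 438/125) = -33*(4 - 438/125) = -33*62/125 = -2046/125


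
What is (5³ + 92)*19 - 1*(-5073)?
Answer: 9196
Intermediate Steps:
(5³ + 92)*19 - 1*(-5073) = (125 + 92)*19 + 5073 = 217*19 + 5073 = 4123 + 5073 = 9196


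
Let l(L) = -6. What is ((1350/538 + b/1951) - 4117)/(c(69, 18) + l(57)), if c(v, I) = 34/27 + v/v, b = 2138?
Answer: 58287269952/53006719 ≈ 1099.6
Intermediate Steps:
c(v, I) = 61/27 (c(v, I) = 34*(1/27) + 1 = 34/27 + 1 = 61/27)
((1350/538 + b/1951) - 4117)/(c(69, 18) + l(57)) = ((1350/538 + 2138/1951) - 4117)/(61/27 - 6) = ((1350*(1/538) + 2138*(1/1951)) - 4117)/(-101/27) = ((675/269 + 2138/1951) - 4117)*(-27/101) = (1892047/524819 - 4117)*(-27/101) = -2158787776/524819*(-27/101) = 58287269952/53006719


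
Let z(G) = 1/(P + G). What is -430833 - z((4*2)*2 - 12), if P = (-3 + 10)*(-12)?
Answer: -34466639/80 ≈ -4.3083e+5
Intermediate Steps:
P = -84 (P = 7*(-12) = -84)
z(G) = 1/(-84 + G)
-430833 - z((4*2)*2 - 12) = -430833 - 1/(-84 + ((4*2)*2 - 12)) = -430833 - 1/(-84 + (8*2 - 12)) = -430833 - 1/(-84 + (16 - 12)) = -430833 - 1/(-84 + 4) = -430833 - 1/(-80) = -430833 - 1*(-1/80) = -430833 + 1/80 = -34466639/80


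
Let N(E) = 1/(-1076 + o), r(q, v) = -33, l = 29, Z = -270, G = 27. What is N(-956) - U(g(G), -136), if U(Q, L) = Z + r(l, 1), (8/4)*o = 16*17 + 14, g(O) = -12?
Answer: 282698/933 ≈ 303.00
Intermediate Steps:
o = 143 (o = (16*17 + 14)/2 = (272 + 14)/2 = (1/2)*286 = 143)
U(Q, L) = -303 (U(Q, L) = -270 - 33 = -303)
N(E) = -1/933 (N(E) = 1/(-1076 + 143) = 1/(-933) = -1/933)
N(-956) - U(g(G), -136) = -1/933 - 1*(-303) = -1/933 + 303 = 282698/933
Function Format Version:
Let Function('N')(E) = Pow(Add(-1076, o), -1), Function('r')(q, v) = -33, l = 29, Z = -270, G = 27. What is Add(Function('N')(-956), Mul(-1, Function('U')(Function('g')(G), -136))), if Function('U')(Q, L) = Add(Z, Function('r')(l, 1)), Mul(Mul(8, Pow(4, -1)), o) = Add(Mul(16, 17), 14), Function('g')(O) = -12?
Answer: Rational(282698, 933) ≈ 303.00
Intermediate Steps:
o = 143 (o = Mul(Rational(1, 2), Add(Mul(16, 17), 14)) = Mul(Rational(1, 2), Add(272, 14)) = Mul(Rational(1, 2), 286) = 143)
Function('U')(Q, L) = -303 (Function('U')(Q, L) = Add(-270, -33) = -303)
Function('N')(E) = Rational(-1, 933) (Function('N')(E) = Pow(Add(-1076, 143), -1) = Pow(-933, -1) = Rational(-1, 933))
Add(Function('N')(-956), Mul(-1, Function('U')(Function('g')(G), -136))) = Add(Rational(-1, 933), Mul(-1, -303)) = Add(Rational(-1, 933), 303) = Rational(282698, 933)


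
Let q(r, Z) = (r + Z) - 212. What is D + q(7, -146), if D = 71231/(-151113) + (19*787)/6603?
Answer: -38715360377/110866571 ≈ -349.21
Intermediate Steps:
q(r, Z) = -212 + Z + r (q(r, Z) = (Z + r) - 212 = -212 + Z + r)
D = 198806044/110866571 (D = 71231*(-1/151113) + 14953*(1/6603) = -71231/151113 + 14953/6603 = 198806044/110866571 ≈ 1.7932)
D + q(7, -146) = 198806044/110866571 + (-212 - 146 + 7) = 198806044/110866571 - 351 = -38715360377/110866571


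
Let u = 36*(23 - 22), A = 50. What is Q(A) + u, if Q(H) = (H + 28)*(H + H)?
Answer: 7836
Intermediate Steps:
u = 36 (u = 36*1 = 36)
Q(H) = 2*H*(28 + H) (Q(H) = (28 + H)*(2*H) = 2*H*(28 + H))
Q(A) + u = 2*50*(28 + 50) + 36 = 2*50*78 + 36 = 7800 + 36 = 7836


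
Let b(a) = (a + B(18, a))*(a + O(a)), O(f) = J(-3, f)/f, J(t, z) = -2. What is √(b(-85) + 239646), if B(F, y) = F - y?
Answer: 2*√430097790/85 ≈ 487.97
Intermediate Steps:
O(f) = -2/f
b(a) = -36/a + 18*a (b(a) = (a + (18 - a))*(a - 2/a) = 18*(a - 2/a) = -36/a + 18*a)
√(b(-85) + 239646) = √((-36/(-85) + 18*(-85)) + 239646) = √((-36*(-1/85) - 1530) + 239646) = √((36/85 - 1530) + 239646) = √(-130014/85 + 239646) = √(20239896/85) = 2*√430097790/85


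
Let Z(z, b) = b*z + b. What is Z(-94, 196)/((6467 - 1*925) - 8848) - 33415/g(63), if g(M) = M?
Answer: -18220271/34713 ≈ -524.88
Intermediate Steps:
Z(z, b) = b + b*z
Z(-94, 196)/((6467 - 1*925) - 8848) - 33415/g(63) = (196*(1 - 94))/((6467 - 1*925) - 8848) - 33415/63 = (196*(-93))/((6467 - 925) - 8848) - 33415*1/63 = -18228/(5542 - 8848) - 33415/63 = -18228/(-3306) - 33415/63 = -18228*(-1/3306) - 33415/63 = 3038/551 - 33415/63 = -18220271/34713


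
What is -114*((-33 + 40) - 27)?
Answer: 2280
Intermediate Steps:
-114*((-33 + 40) - 27) = -114*(7 - 27) = -114*(-20) = 2280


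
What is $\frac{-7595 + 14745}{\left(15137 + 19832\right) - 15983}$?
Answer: $\frac{325}{863} \approx 0.37659$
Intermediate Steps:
$\frac{-7595 + 14745}{\left(15137 + 19832\right) - 15983} = \frac{7150}{34969 - 15983} = \frac{7150}{18986} = 7150 \cdot \frac{1}{18986} = \frac{325}{863}$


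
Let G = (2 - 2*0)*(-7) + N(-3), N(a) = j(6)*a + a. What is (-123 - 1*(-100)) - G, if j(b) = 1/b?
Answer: -11/2 ≈ -5.5000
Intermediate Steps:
N(a) = 7*a/6 (N(a) = a/6 + a = 7*a/6)
G = -35/2 (G = (2 - 2*0)*(-7) + (7/6)*(-3) = (2 + 0)*(-7) - 7/2 = 2*(-7) - 7/2 = -14 - 7/2 = -35/2 ≈ -17.500)
(-123 - 1*(-100)) - G = (-123 - 1*(-100)) - 1*(-35/2) = (-123 + 100) + 35/2 = -23 + 35/2 = -11/2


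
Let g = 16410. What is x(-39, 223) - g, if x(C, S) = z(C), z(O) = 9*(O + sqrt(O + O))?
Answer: -16761 + 9*I*sqrt(78) ≈ -16761.0 + 79.486*I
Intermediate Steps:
z(O) = 9*O + 9*sqrt(2)*sqrt(O) (z(O) = 9*(O + sqrt(2*O)) = 9*(O + sqrt(2)*sqrt(O)) = 9*O + 9*sqrt(2)*sqrt(O))
x(C, S) = 9*C + 9*sqrt(2)*sqrt(C)
x(-39, 223) - g = (9*(-39) + 9*sqrt(2)*sqrt(-39)) - 1*16410 = (-351 + 9*sqrt(2)*(I*sqrt(39))) - 16410 = (-351 + 9*I*sqrt(78)) - 16410 = -16761 + 9*I*sqrt(78)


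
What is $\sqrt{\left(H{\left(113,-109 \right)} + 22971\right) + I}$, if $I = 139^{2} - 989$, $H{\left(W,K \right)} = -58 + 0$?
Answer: $\sqrt{41245} \approx 203.09$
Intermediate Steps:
$H{\left(W,K \right)} = -58$
$I = 18332$ ($I = 19321 - 989 = 18332$)
$\sqrt{\left(H{\left(113,-109 \right)} + 22971\right) + I} = \sqrt{\left(-58 + 22971\right) + 18332} = \sqrt{22913 + 18332} = \sqrt{41245}$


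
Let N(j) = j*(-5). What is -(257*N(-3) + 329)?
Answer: -4184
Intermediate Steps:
N(j) = -5*j
-(257*N(-3) + 329) = -(257*(-5*(-3)) + 329) = -(257*15 + 329) = -(3855 + 329) = -1*4184 = -4184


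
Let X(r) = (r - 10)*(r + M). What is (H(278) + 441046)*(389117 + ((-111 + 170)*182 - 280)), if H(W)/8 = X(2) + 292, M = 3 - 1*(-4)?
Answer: 176934207450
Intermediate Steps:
M = 7 (M = 3 + 4 = 7)
X(r) = (-10 + r)*(7 + r) (X(r) = (r - 10)*(r + 7) = (-10 + r)*(7 + r))
H(W) = 1760 (H(W) = 8*((-70 + 2² - 3*2) + 292) = 8*((-70 + 4 - 6) + 292) = 8*(-72 + 292) = 8*220 = 1760)
(H(278) + 441046)*(389117 + ((-111 + 170)*182 - 280)) = (1760 + 441046)*(389117 + ((-111 + 170)*182 - 280)) = 442806*(389117 + (59*182 - 280)) = 442806*(389117 + (10738 - 280)) = 442806*(389117 + 10458) = 442806*399575 = 176934207450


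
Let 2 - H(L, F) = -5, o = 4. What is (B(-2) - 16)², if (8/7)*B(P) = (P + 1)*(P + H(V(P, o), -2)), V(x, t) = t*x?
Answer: 26569/64 ≈ 415.14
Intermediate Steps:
H(L, F) = 7 (H(L, F) = 2 - 1*(-5) = 2 + 5 = 7)
B(P) = 7*(1 + P)*(7 + P)/8 (B(P) = 7*((P + 1)*(P + 7))/8 = 7*((1 + P)*(7 + P))/8 = 7*(1 + P)*(7 + P)/8)
(B(-2) - 16)² = ((49/8 + 7*(-2) + (7/8)*(-2)²) - 16)² = ((49/8 - 14 + (7/8)*4) - 16)² = ((49/8 - 14 + 7/2) - 16)² = (-35/8 - 16)² = (-163/8)² = 26569/64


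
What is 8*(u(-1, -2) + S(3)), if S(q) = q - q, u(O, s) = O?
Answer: -8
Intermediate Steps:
S(q) = 0
8*(u(-1, -2) + S(3)) = 8*(-1 + 0) = 8*(-1) = -8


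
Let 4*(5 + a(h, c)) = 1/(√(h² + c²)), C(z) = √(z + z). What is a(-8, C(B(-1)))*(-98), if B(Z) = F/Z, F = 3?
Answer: 490 - 49*√58/116 ≈ 486.78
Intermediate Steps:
B(Z) = 3/Z
C(z) = √2*√z (C(z) = √(2*z) = √2*√z)
a(h, c) = -5 + 1/(4*√(c² + h²)) (a(h, c) = -5 + 1/(4*(√(h² + c²))) = -5 + 1/(4*(√(c² + h²))) = -5 + 1/(4*√(c² + h²)))
a(-8, C(B(-1)))*(-98) = (-5 + 1/(4*√((√2*√(3/(-1)))² + (-8)²)))*(-98) = (-5 + 1/(4*√((√2*√(3*(-1)))² + 64)))*(-98) = (-5 + 1/(4*√((√2*√(-3))² + 64)))*(-98) = (-5 + 1/(4*√((√2*(I*√3))² + 64)))*(-98) = (-5 + 1/(4*√((I*√6)² + 64)))*(-98) = (-5 + 1/(4*√(-6 + 64)))*(-98) = (-5 + 1/(4*√58))*(-98) = (-5 + (√58/58)/4)*(-98) = (-5 + √58/232)*(-98) = 490 - 49*√58/116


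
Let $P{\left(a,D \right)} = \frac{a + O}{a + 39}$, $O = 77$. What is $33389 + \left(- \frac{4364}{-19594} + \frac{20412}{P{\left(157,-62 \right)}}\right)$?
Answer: $\frac{6430005203}{127361} \approx 50486.0$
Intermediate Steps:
$P{\left(a,D \right)} = \frac{77 + a}{39 + a}$ ($P{\left(a,D \right)} = \frac{a + 77}{a + 39} = \frac{77 + a}{39 + a}$)
$33389 + \left(- \frac{4364}{-19594} + \frac{20412}{P{\left(157,-62 \right)}}\right) = 33389 - \left(- \frac{2182}{9797} - 20412 \frac{39 + 157}{77 + 157}\right) = 33389 - \left(- \frac{2182}{9797} - \frac{20412}{\frac{1}{196} \cdot 234}\right) = 33389 + \left(\frac{2182}{9797} + \frac{20412}{\frac{1}{196} \cdot 234}\right) = 33389 + \left(\frac{2182}{9797} + \frac{20412}{\frac{117}{98}}\right) = 33389 + \left(\frac{2182}{9797} + 20412 \cdot \frac{98}{117}\right) = 33389 + \left(\frac{2182}{9797} + \frac{222264}{13}\right) = 33389 + \frac{2177548774}{127361} = \frac{6430005203}{127361}$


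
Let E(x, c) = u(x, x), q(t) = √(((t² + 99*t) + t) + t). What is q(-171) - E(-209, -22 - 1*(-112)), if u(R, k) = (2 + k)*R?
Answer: -43263 + 3*√1330 ≈ -43154.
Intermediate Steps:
q(t) = √(t² + 101*t) (q(t) = √((t² + 100*t) + t) = √(t² + 101*t))
u(R, k) = R*(2 + k)
E(x, c) = x*(2 + x)
q(-171) - E(-209, -22 - 1*(-112)) = √(-171*(101 - 171)) - (-209)*(2 - 209) = √(-171*(-70)) - (-209)*(-207) = √11970 - 1*43263 = 3*√1330 - 43263 = -43263 + 3*√1330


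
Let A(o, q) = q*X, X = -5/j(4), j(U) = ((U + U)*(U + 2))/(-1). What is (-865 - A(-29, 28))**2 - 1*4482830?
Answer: -537055295/144 ≈ -3.7296e+6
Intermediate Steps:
j(U) = -2*U*(2 + U) (j(U) = ((2*U)*(2 + U))*(-1) = (2*U*(2 + U))*(-1) = -2*U*(2 + U))
X = 5/48 (X = -5*(-1/(8*(2 + 4))) = -5/((-2*4*6)) = -5/(-48) = -5*(-1/48) = 5/48 ≈ 0.10417)
A(o, q) = 5*q/48 (A(o, q) = q*(5/48) = 5*q/48)
(-865 - A(-29, 28))**2 - 1*4482830 = (-865 - 5*28/48)**2 - 1*4482830 = (-865 - 1*35/12)**2 - 4482830 = (-865 - 35/12)**2 - 4482830 = (-10415/12)**2 - 4482830 = 108472225/144 - 4482830 = -537055295/144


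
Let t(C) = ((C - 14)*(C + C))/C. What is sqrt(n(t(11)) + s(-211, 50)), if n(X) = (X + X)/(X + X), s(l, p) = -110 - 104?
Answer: I*sqrt(213) ≈ 14.595*I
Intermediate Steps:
s(l, p) = -214
t(C) = -28 + 2*C (t(C) = ((-14 + C)*(2*C))/C = (2*C*(-14 + C))/C = -28 + 2*C)
n(X) = 1 (n(X) = (2*X)/((2*X)) = (2*X)*(1/(2*X)) = 1)
sqrt(n(t(11)) + s(-211, 50)) = sqrt(1 - 214) = sqrt(-213) = I*sqrt(213)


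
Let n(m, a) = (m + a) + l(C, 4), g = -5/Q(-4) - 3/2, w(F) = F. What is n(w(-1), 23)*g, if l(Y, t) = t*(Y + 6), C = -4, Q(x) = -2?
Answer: 30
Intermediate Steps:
l(Y, t) = t*(6 + Y)
g = 1 (g = -5/(-2) - 3/2 = -5*(-1/2) - 3*1/2 = 5/2 - 3/2 = 1)
n(m, a) = 8 + a + m (n(m, a) = (m + a) + 4*(6 - 4) = (a + m) + 4*2 = (a + m) + 8 = 8 + a + m)
n(w(-1), 23)*g = (8 + 23 - 1)*1 = 30*1 = 30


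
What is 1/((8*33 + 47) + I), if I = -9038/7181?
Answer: 7181/2224253 ≈ 0.0032285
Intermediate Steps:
I = -9038/7181 (I = -9038*1/7181 = -9038/7181 ≈ -1.2586)
1/((8*33 + 47) + I) = 1/((8*33 + 47) - 9038/7181) = 1/((264 + 47) - 9038/7181) = 1/(311 - 9038/7181) = 1/(2224253/7181) = 7181/2224253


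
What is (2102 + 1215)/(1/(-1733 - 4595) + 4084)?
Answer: 20989976/25843551 ≈ 0.81219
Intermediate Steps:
(2102 + 1215)/(1/(-1733 - 4595) + 4084) = 3317/(1/(-6328) + 4084) = 3317/(-1/6328 + 4084) = 3317/(25843551/6328) = 3317*(6328/25843551) = 20989976/25843551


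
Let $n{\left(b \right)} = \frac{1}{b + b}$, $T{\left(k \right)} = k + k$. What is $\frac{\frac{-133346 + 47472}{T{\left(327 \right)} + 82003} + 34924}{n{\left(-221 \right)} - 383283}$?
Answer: $- \frac{1275889219748}{14003012218159} \approx -0.091115$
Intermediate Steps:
$T{\left(k \right)} = 2 k$
$n{\left(b \right)} = \frac{1}{2 b}$
$\frac{\frac{-133346 + 47472}{T{\left(327 \right)} + 82003} + 34924}{n{\left(-221 \right)} - 383283} = \frac{\frac{-133346 + 47472}{2 \cdot 327 + 82003} + 34924}{\frac{1}{2 \left(-221\right)} - 383283} = \frac{- \frac{85874}{654 + 82003} + 34924}{\frac{1}{2} \left(- \frac{1}{221}\right) - 383283} = \frac{- \frac{85874}{82657} + 34924}{- \frac{1}{442} - 383283} = \frac{\left(-85874\right) \frac{1}{82657} + 34924}{- \frac{169411087}{442}} = \left(- \frac{85874}{82657} + 34924\right) \left(- \frac{442}{169411087}\right) = \frac{2886627194}{82657} \left(- \frac{442}{169411087}\right) = - \frac{1275889219748}{14003012218159}$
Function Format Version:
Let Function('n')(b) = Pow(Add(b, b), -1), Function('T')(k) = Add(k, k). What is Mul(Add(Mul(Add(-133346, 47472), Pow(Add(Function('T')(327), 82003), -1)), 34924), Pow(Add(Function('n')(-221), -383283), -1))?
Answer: Rational(-1275889219748, 14003012218159) ≈ -0.091115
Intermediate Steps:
Function('T')(k) = Mul(2, k)
Function('n')(b) = Mul(Rational(1, 2), Pow(b, -1)) (Function('n')(b) = Pow(Mul(2, b), -1) = Mul(Rational(1, 2), Pow(b, -1)))
Mul(Add(Mul(Add(-133346, 47472), Pow(Add(Function('T')(327), 82003), -1)), 34924), Pow(Add(Function('n')(-221), -383283), -1)) = Mul(Add(Mul(Add(-133346, 47472), Pow(Add(Mul(2, 327), 82003), -1)), 34924), Pow(Add(Mul(Rational(1, 2), Pow(-221, -1)), -383283), -1)) = Mul(Add(Mul(-85874, Pow(Add(654, 82003), -1)), 34924), Pow(Add(Mul(Rational(1, 2), Rational(-1, 221)), -383283), -1)) = Mul(Add(Mul(-85874, Pow(82657, -1)), 34924), Pow(Add(Rational(-1, 442), -383283), -1)) = Mul(Add(Mul(-85874, Rational(1, 82657)), 34924), Pow(Rational(-169411087, 442), -1)) = Mul(Add(Rational(-85874, 82657), 34924), Rational(-442, 169411087)) = Mul(Rational(2886627194, 82657), Rational(-442, 169411087)) = Rational(-1275889219748, 14003012218159)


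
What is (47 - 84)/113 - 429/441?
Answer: -21598/16611 ≈ -1.3002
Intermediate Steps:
(47 - 84)/113 - 429/441 = -37*1/113 - 429*1/441 = -37/113 - 143/147 = -21598/16611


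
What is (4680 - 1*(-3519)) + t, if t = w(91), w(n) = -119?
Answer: 8080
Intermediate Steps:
t = -119
(4680 - 1*(-3519)) + t = (4680 - 1*(-3519)) - 119 = (4680 + 3519) - 119 = 8199 - 119 = 8080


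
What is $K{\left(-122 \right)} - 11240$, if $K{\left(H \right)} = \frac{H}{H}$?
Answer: $-11239$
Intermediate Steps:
$K{\left(H \right)} = 1$
$K{\left(-122 \right)} - 11240 = 1 - 11240 = -11239$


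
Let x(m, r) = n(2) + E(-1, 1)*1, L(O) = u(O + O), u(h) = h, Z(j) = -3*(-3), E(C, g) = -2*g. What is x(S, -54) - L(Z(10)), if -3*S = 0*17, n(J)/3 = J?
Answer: -14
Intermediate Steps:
n(J) = 3*J
Z(j) = 9
S = 0 (S = -0*17 = -⅓*0 = 0)
L(O) = 2*O (L(O) = O + O = 2*O)
x(m, r) = 4 (x(m, r) = 3*2 - 2*1*1 = 6 - 2*1 = 6 - 2 = 4)
x(S, -54) - L(Z(10)) = 4 - 2*9 = 4 - 1*18 = 4 - 18 = -14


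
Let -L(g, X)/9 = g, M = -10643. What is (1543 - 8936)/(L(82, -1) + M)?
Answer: 7393/11381 ≈ 0.64959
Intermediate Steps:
L(g, X) = -9*g
(1543 - 8936)/(L(82, -1) + M) = (1543 - 8936)/(-9*82 - 10643) = -7393/(-738 - 10643) = -7393/(-11381) = -7393*(-1/11381) = 7393/11381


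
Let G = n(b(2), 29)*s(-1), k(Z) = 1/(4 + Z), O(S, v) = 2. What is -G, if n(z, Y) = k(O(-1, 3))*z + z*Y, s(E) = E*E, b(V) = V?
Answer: -175/3 ≈ -58.333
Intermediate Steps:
s(E) = E²
n(z, Y) = z/6 + Y*z (n(z, Y) = z/(4 + 2) + z*Y = z/6 + Y*z)
G = 175/3 (G = (2*(⅙ + 29))*(-1)² = (2*(175/6))*1 = (175/3)*1 = 175/3 ≈ 58.333)
-G = -1*175/3 = -175/3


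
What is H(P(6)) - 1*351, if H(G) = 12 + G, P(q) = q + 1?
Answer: -332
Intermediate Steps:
P(q) = 1 + q
H(P(6)) - 1*351 = (12 + (1 + 6)) - 1*351 = (12 + 7) - 351 = 19 - 351 = -332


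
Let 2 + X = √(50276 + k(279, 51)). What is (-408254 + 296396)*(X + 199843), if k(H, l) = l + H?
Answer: -22353814578 - 111858*√50606 ≈ -2.2379e+10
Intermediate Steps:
k(H, l) = H + l
X = -2 + √50606 (X = -2 + √(50276 + (279 + 51)) = -2 + √(50276 + 330) = -2 + √50606 ≈ 222.96)
(-408254 + 296396)*(X + 199843) = (-408254 + 296396)*((-2 + √50606) + 199843) = -111858*(199841 + √50606) = -22353814578 - 111858*√50606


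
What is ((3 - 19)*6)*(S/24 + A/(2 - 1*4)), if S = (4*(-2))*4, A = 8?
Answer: 512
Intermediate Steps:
S = -32 (S = -8*4 = -32)
((3 - 19)*6)*(S/24 + A/(2 - 1*4)) = ((3 - 19)*6)*(-32/24 + 8/(2 - 1*4)) = (-16*6)*(-32*1/24 + 8/(2 - 4)) = -96*(-4/3 + 8/(-2)) = -96*(-4/3 + 8*(-½)) = -96*(-4/3 - 4) = -96*(-16/3) = 512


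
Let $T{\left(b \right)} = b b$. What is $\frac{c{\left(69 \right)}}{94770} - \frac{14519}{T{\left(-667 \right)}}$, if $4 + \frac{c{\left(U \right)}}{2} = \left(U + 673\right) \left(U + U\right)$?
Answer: $\frac{44865091673}{21081065265} \approx 2.1282$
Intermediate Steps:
$T{\left(b \right)} = b^{2}$
$c{\left(U \right)} = -8 + 4 U \left(673 + U\right)$ ($c{\left(U \right)} = -8 + 2 \left(U + 673\right) \left(U + U\right) = -8 + 2 \left(673 + U\right) 2 U = -8 + 2 \cdot 2 U \left(673 + U\right) = -8 + 4 U \left(673 + U\right)$)
$\frac{c{\left(69 \right)}}{94770} - \frac{14519}{T{\left(-667 \right)}} = \frac{-8 + 4 \cdot 69^{2} + 2692 \cdot 69}{94770} - \frac{14519}{\left(-667\right)^{2}} = \left(-8 + 4 \cdot 4761 + 185748\right) \frac{1}{94770} - \frac{14519}{444889} = \left(-8 + 19044 + 185748\right) \frac{1}{94770} - \frac{14519}{444889} = 204784 \cdot \frac{1}{94770} - \frac{14519}{444889} = \frac{102392}{47385} - \frac{14519}{444889} = \frac{44865091673}{21081065265}$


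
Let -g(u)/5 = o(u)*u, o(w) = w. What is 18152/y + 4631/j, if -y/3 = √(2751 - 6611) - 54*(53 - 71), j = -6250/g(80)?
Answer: 140544693848/5929025 + 9076*I*√965/711483 ≈ 23705.0 + 0.39627*I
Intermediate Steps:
g(u) = -5*u² (g(u) = -5*u*u = -5*u²)
j = 25/128 (j = -6250/((-5*80²)) = -6250/((-5*6400)) = -6250/(-32000) = -6250*(-1/32000) = 25/128 ≈ 0.19531)
y = -2916 - 6*I*√965 (y = -3*(√(2751 - 6611) - 54*(53 - 71)) = -3*(√(-3860) - 54*(-18)) = -3*(2*I*√965 - 1*(-972)) = -3*(2*I*√965 + 972) = -3*(972 + 2*I*√965) = -2916 - 6*I*√965 ≈ -2916.0 - 186.39*I)
18152/y + 4631/j = 18152/(-2916 - 6*I*√965) + 4631/(25/128) = 18152/(-2916 - 6*I*√965) + 4631*(128/25) = 18152/(-2916 - 6*I*√965) + 592768/25 = 592768/25 + 18152/(-2916 - 6*I*√965)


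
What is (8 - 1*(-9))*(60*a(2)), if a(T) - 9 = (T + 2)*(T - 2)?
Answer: 9180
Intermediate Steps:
a(T) = 9 + (-2 + T)*(2 + T) (a(T) = 9 + (T + 2)*(T - 2) = 9 + (2 + T)*(-2 + T) = 9 + (-2 + T)*(2 + T))
(8 - 1*(-9))*(60*a(2)) = (8 - 1*(-9))*(60*(5 + 2²)) = (8 + 9)*(60*(5 + 4)) = 17*(60*9) = 17*540 = 9180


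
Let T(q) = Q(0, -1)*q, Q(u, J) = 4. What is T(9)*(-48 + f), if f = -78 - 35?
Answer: -5796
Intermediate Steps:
T(q) = 4*q
f = -113
T(9)*(-48 + f) = (4*9)*(-48 - 113) = 36*(-161) = -5796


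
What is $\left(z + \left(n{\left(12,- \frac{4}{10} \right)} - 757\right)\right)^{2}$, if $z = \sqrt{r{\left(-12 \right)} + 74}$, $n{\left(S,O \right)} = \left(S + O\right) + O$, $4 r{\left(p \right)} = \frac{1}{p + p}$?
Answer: $\frac{1335099911}{2400} - \frac{1243 \sqrt{42618}}{20} \approx 5.4346 \cdot 10^{5}$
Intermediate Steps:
$r{\left(p \right)} = \frac{1}{8 p}$ ($r{\left(p \right)} = \frac{1}{4 \left(p + p\right)} = \frac{1}{4 \cdot 2 p} = \frac{\frac{1}{2} \frac{1}{p}}{4} = \frac{1}{8 p}$)
$n{\left(S,O \right)} = S + 2 O$ ($n{\left(S,O \right)} = \left(O + S\right) + O = S + 2 O$)
$z = \frac{\sqrt{42618}}{24}$ ($z = \sqrt{\frac{1}{8 \left(-12\right)} + 74} = \sqrt{\frac{1}{8} \left(- \frac{1}{12}\right) + 74} = \sqrt{- \frac{1}{96} + 74} = \sqrt{\frac{7103}{96}} = \frac{\sqrt{42618}}{24} \approx 8.6017$)
$\left(z + \left(n{\left(12,- \frac{4}{10} \right)} - 757\right)\right)^{2} = \left(\frac{\sqrt{42618}}{24} - \left(745 - - \frac{8}{10}\right)\right)^{2} = \left(\frac{\sqrt{42618}}{24} - \left(745 - \left(-8\right) \frac{1}{10}\right)\right)^{2} = \left(\frac{\sqrt{42618}}{24} + \left(\left(12 + 2 \left(- \frac{2}{5}\right)\right) - 757\right)\right)^{2} = \left(\frac{\sqrt{42618}}{24} + \left(\left(12 - \frac{4}{5}\right) - 757\right)\right)^{2} = \left(\frac{\sqrt{42618}}{24} + \left(\frac{56}{5} - 757\right)\right)^{2} = \left(\frac{\sqrt{42618}}{24} - \frac{3729}{5}\right)^{2} = \left(- \frac{3729}{5} + \frac{\sqrt{42618}}{24}\right)^{2}$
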